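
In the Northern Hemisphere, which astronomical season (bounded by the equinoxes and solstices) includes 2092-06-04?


Date: June 4
Astronomical Spring (approx.; exact equinox/solstice day varies by year): March 20 to June 20
June 4 falls within the Spring window

Spring


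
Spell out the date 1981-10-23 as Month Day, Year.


ISO 1981-10-23 parses as year=1981, month=10, day=23
Month 10 -> October

October 23, 1981


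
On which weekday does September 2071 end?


September 2071 has 30 days
Anchor: Jan 1, 2071. With p = 2071 - 1 = 2070: (p + p//4 - p//100 + p//400) mod 7 = (2070 + 517 - 20 + 5) mod 7 = 2572 mod 7 = 3 -> Thursday (Mon=0 ... Sun=6)
Days before September (Jan-Aug): 243; September 1 index = (3 + 243) mod 7 = 1 -> Tuesday
Last day offset: 30 - 1 = 29 days
Weekday index = (1 + 29) mod 7 = 2

Wednesday, September 30


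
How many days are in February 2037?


February 2037 (leap year: no)

28 days


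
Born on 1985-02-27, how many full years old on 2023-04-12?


Birth: 1985-02-27
Reference: 2023-04-12
Year difference: 2023 - 1985 = 38

38 years old


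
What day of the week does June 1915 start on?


Target: June 1, 1915
Anchor: Jan 1, 1915. With p = 1915 - 1 = 1914: (p + p//4 - p//100 + p//400) mod 7 = (1914 + 478 - 19 + 4) mod 7 = 2377 mod 7 = 4 -> Friday (Mon=0 ... Sun=6)
Days before June (Jan-May): 151 days
Weekday index = (4 + 151) mod 7 = 1

Tuesday


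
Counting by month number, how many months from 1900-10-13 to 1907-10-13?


From October 1900 to October 1907
7 years * 12 = 84 months = 84

84 months


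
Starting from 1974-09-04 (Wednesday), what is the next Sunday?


Current: Wednesday
Target: Sunday
Days ahead: 4

Next Sunday: 1974-09-08


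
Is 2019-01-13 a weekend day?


Anchor: Jan 1, 2019. With p = 2019 - 1 = 2018: (p + p//4 - p//100 + p//400) mod 7 = (2018 + 504 - 20 + 5) mod 7 = 2507 mod 7 = 1 -> Tuesday (Mon=0 ... Sun=6)
Day of year: 13; offset = 12
Weekday index = (1 + 12) mod 7 = 6 -> Sunday
Weekend days: Saturday, Sunday

Yes


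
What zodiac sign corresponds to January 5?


Date: January 5
Conventional tropical zodiac dates: Capricorn from December 22 onward; Aquarius starts January 20
January 5 falls within the Capricorn range

Capricorn


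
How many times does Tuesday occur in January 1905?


January 1905 has 31 days
Anchor: Jan 1, 1905. With p = 1905 - 1 = 1904: (p + p//4 - p//100 + p//400) mod 7 = (1904 + 476 - 19 + 4) mod 7 = 2365 mod 7 = 6 -> Sunday (Mon=0 ... Sun=6)
January 1 is the anchor itself -> Sunday
First Tuesday is January 3
Tuesdays: 3, 10, 17, 24, 31

5 Tuesdays


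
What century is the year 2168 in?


Century = (year - 1) // 100 + 1
= (2168 - 1) // 100 + 1
= 2167 // 100 + 1
= 21 + 1

22nd century


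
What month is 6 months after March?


March is month 3
3 + 6 = 9

September


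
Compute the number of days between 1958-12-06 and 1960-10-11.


From 1958-12-06 to 1960-10-11
1958-12-06: days before December = 31 + 28 + 31 + 30 + 31 + 30 + 31 + 31 + 30 + 31 + 30 = 334 (1958 is not a leap year); day of year = 334 + 6 = 340
1960-10-11: days before October = 31 + 29 + 31 + 30 + 31 + 30 + 31 + 31 + 30 = 274 (1960 is a leap year); day of year = 274 + 11 = 285
Rest of 1958: 365 - 340 = 25
Full years 1959 (365): 365
Total = 25 + 365 + 285 = 675

675 days


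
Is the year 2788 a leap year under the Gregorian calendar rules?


Gregorian leap year rule: divisible by 4, but not by 100, unless also by 400.
2788 is divisible by 4 but not 100 -> leap year

Yes


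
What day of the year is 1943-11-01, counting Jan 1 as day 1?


Date: November 1, 1943
Days in months 1 through 10: 304
Plus 1 days in November

Day of year: 305


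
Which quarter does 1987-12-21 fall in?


Month: December (month 12)
Q1: Jan-Mar, Q2: Apr-Jun, Q3: Jul-Sep, Q4: Oct-Dec

Q4


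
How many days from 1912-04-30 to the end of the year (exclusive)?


Day of year: 121 of 366
Remaining = 366 - 121

245 days


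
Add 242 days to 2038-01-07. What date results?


Start: 2038-01-07, add 242 days
January 2038 has 31 days: 31 - 7 = 24 days to January 31 -> 218 left
February 2038 has 28 days -> 190 left
March 2038 has 31 days -> 159 left
April 2038 has 30 days -> 129 left
May 2038 has 31 days -> 98 left
June 2038 has 30 days -> 68 left
July 2038 has 31 days -> 37 left
August 2038 has 31 days -> 6 left
September 2038: 6 <= 30 -> lands on September 6

Result: 2038-09-06


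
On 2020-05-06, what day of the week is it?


Date: May 6, 2020
Anchor: Jan 1, 2020. With p = 2020 - 1 = 2019: (p + p//4 - p//100 + p//400) mod 7 = (2019 + 504 - 20 + 5) mod 7 = 2508 mod 7 = 2 -> Wednesday (Mon=0 ... Sun=6)
Days before May (Jan-Apr): 121; offset = 121 + 6 - 1 = 126
Weekday index = (2 + 126) mod 7 = 2

Day of the week: Wednesday


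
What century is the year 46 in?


Century = (year - 1) // 100 + 1
= (46 - 1) // 100 + 1
= 45 // 100 + 1
= 0 + 1

1st century


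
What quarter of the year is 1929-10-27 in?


Month: October (month 10)
Q1: Jan-Mar, Q2: Apr-Jun, Q3: Jul-Sep, Q4: Oct-Dec

Q4


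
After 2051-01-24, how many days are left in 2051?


Day of year: 24 of 365
Remaining = 365 - 24

341 days


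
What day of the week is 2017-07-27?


Date: July 27, 2017
Anchor: Jan 1, 2017. With p = 2017 - 1 = 2016: (p + p//4 - p//100 + p//400) mod 7 = (2016 + 504 - 20 + 5) mod 7 = 2505 mod 7 = 6 -> Sunday (Mon=0 ... Sun=6)
Days before July (Jan-Jun): 181; offset = 181 + 27 - 1 = 207
Weekday index = (6 + 207) mod 7 = 3

Day of the week: Thursday


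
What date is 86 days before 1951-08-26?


Start: 1951-08-26, subtract 86 days
Back 26 days from August 26 reaches July 31, 1951 -> 60 left
July 1951 has 31 days -> back to June 30, 1951 -> 29 left
June 1951: 30 - 29 = 1 -> lands on June 1

Result: 1951-06-01


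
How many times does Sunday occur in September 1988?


September 1988 has 30 days
Anchor: Jan 1, 1988. With p = 1988 - 1 = 1987: (p + p//4 - p//100 + p//400) mod 7 = (1987 + 496 - 19 + 4) mod 7 = 2468 mod 7 = 4 -> Friday (Mon=0 ... Sun=6)
Days before September (Jan-Aug): 244; September 1 index = (4 + 244) mod 7 = 3 -> Thursday
First Sunday is September 4
Sundays: 4, 11, 18, 25

4 Sundays


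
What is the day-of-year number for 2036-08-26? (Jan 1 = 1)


Date: August 26, 2036
Days in months 1 through 7: 213
Plus 26 days in August

Day of year: 239


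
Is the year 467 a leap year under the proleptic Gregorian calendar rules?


Gregorian leap year rule: divisible by 4, but not by 100, unless also by 400.
467 is not divisible by 4 -> not a leap year

No


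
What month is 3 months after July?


July is month 7
7 + 3 = 10

October


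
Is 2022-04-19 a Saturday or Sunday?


Anchor: Jan 1, 2022. With p = 2022 - 1 = 2021: (p + p//4 - p//100 + p//400) mod 7 = (2021 + 505 - 20 + 5) mod 7 = 2511 mod 7 = 5 -> Saturday (Mon=0 ... Sun=6)
Day of year: 109; offset = 108
Weekday index = (5 + 108) mod 7 = 1 -> Tuesday
Weekend days: Saturday, Sunday

No


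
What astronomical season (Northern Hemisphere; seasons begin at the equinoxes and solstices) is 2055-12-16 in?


Date: December 16
Astronomical Autumn (approx.; exact equinox/solstice day varies by year): September 22 to December 20
December 16 falls within the Autumn window

Autumn


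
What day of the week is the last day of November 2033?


November 2033 has 30 days
Anchor: Jan 1, 2033. With p = 2033 - 1 = 2032: (p + p//4 - p//100 + p//400) mod 7 = (2032 + 508 - 20 + 5) mod 7 = 2525 mod 7 = 5 -> Saturday (Mon=0 ... Sun=6)
Days before November (Jan-Oct): 304; November 1 index = (5 + 304) mod 7 = 1 -> Tuesday
Last day offset: 30 - 1 = 29 days
Weekday index = (1 + 29) mod 7 = 2

Wednesday, November 30


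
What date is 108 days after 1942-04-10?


Start: 1942-04-10, add 108 days
April 1942 has 30 days: 30 - 10 = 20 days to April 30 -> 88 left
May 1942 has 31 days -> 57 left
June 1942 has 30 days -> 27 left
July 1942: 27 <= 31 -> lands on July 27

Result: 1942-07-27


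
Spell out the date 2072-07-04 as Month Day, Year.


ISO 2072-07-04 parses as year=2072, month=07, day=04
Month 7 -> July

July 4, 2072


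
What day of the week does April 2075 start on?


Target: April 1, 2075
Anchor: Jan 1, 2075. With p = 2075 - 1 = 2074: (p + p//4 - p//100 + p//400) mod 7 = (2074 + 518 - 20 + 5) mod 7 = 2577 mod 7 = 1 -> Tuesday (Mon=0 ... Sun=6)
Days before April (Jan-Mar): 90 days
Weekday index = (1 + 90) mod 7 = 0

Monday


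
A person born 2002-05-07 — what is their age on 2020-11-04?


Birth: 2002-05-07
Reference: 2020-11-04
Year difference: 2020 - 2002 = 18

18 years old


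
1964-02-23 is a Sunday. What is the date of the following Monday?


Current: Sunday
Target: Monday
Days ahead: 1

Next Monday: 1964-02-24


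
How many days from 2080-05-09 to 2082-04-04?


From 2080-05-09 to 2082-04-04
2080-05-09: days before May = 31 + 29 + 31 + 30 = 121 (2080 is a leap year); day of year = 121 + 9 = 130
2082-04-04: days before April = 31 + 28 + 31 = 90 (2082 is not a leap year); day of year = 90 + 4 = 94
Rest of 2080: 366 - 130 = 236
Full years 2081 (365): 365
Total = 236 + 365 + 94 = 695

695 days


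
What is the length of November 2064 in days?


November 2064

30 days


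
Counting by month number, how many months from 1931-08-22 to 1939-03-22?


From August 1931 to March 1939
8 years * 12 = 96 months, minus 5 months = 91

91 months


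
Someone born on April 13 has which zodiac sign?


Date: April 13
Conventional tropical zodiac dates: Aries from March 21 onward; Taurus starts April 20
April 13 falls within the Aries range

Aries


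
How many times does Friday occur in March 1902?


March 1902 has 31 days
Anchor: Jan 1, 1902. With p = 1902 - 1 = 1901: (p + p//4 - p//100 + p//400) mod 7 = (1901 + 475 - 19 + 4) mod 7 = 2361 mod 7 = 2 -> Wednesday (Mon=0 ... Sun=6)
Days before March (Jan-Feb): 59; March 1 index = (2 + 59) mod 7 = 5 -> Saturday
First Friday is March 7
Fridays: 7, 14, 21, 28

4 Fridays


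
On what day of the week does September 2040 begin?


Target: September 1, 2040
Anchor: Jan 1, 2040. With p = 2040 - 1 = 2039: (p + p//4 - p//100 + p//400) mod 7 = (2039 + 509 - 20 + 5) mod 7 = 2533 mod 7 = 6 -> Sunday (Mon=0 ... Sun=6)
Days before September (Jan-Aug): 244 days
Weekday index = (6 + 244) mod 7 = 5

Saturday


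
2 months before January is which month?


January is month 1
1 - 2 = -1; wrap: -1 + 12 = 11

November


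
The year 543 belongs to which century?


Century = (year - 1) // 100 + 1
= (543 - 1) // 100 + 1
= 542 // 100 + 1
= 5 + 1

6th century


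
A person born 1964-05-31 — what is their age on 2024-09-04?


Birth: 1964-05-31
Reference: 2024-09-04
Year difference: 2024 - 1964 = 60

60 years old


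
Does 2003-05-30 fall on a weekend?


Anchor: Jan 1, 2003. With p = 2003 - 1 = 2002: (p + p//4 - p//100 + p//400) mod 7 = (2002 + 500 - 20 + 5) mod 7 = 2487 mod 7 = 2 -> Wednesday (Mon=0 ... Sun=6)
Day of year: 150; offset = 149
Weekday index = (2 + 149) mod 7 = 4 -> Friday
Weekend days: Saturday, Sunday

No


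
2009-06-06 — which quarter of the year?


Month: June (month 6)
Q1: Jan-Mar, Q2: Apr-Jun, Q3: Jul-Sep, Q4: Oct-Dec

Q2


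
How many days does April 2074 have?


April 2074

30 days


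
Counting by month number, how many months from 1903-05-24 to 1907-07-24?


From May 1903 to July 1907
4 years * 12 = 48 months, plus 2 months = 50

50 months


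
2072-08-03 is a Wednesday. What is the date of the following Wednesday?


Current: Wednesday
Target: Wednesday
Days ahead: 7

Next Wednesday: 2072-08-10


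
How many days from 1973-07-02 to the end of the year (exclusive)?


Day of year: 183 of 365
Remaining = 365 - 183

182 days


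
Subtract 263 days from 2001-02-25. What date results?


Start: 2001-02-25, subtract 263 days
Back 25 days from February 25 reaches January 31, 2001 -> 238 left
January 2001 has 31 days -> back to December 31, 2000 -> 207 left
December 2000 has 31 days -> back to November 30, 2000 -> 176 left
November 2000 has 30 days -> back to October 31, 2000 -> 146 left
October 2000 has 31 days -> back to September 30, 2000 -> 115 left
September 2000 has 30 days -> back to August 31, 2000 -> 85 left
August 2000 has 31 days -> back to July 31, 2000 -> 54 left
July 2000 has 31 days -> back to June 30, 2000 -> 23 left
June 2000: 30 - 23 = 7 -> lands on June 7

Result: 2000-06-07


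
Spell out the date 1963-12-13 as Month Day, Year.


ISO 1963-12-13 parses as year=1963, month=12, day=13
Month 12 -> December

December 13, 1963


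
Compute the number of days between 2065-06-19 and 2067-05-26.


From 2065-06-19 to 2067-05-26
2065-06-19: days before June = 31 + 28 + 31 + 30 + 31 = 151 (2065 is not a leap year); day of year = 151 + 19 = 170
2067-05-26: days before May = 31 + 28 + 31 + 30 = 120 (2067 is not a leap year); day of year = 120 + 26 = 146
Rest of 2065: 365 - 170 = 195
Full years 2066 (365): 365
Total = 195 + 365 + 146 = 706

706 days


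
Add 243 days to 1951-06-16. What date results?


Start: 1951-06-16, add 243 days
June 1951 has 30 days: 30 - 16 = 14 days to June 30 -> 229 left
July 1951 has 31 days -> 198 left
August 1951 has 31 days -> 167 left
September 1951 has 30 days -> 137 left
October 1951 has 31 days -> 106 left
November 1951 has 30 days -> 76 left
December 1951 has 31 days -> 45 left
January 1952 has 31 days -> 14 left
February 1952: 14 <= 29 -> lands on February 14

Result: 1952-02-14


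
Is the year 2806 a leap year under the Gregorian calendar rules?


Gregorian leap year rule: divisible by 4, but not by 100, unless also by 400.
2806 is not divisible by 4 -> not a leap year

No


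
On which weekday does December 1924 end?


December 1924 has 31 days
Anchor: Jan 1, 1924. With p = 1924 - 1 = 1923: (p + p//4 - p//100 + p//400) mod 7 = (1923 + 480 - 19 + 4) mod 7 = 2388 mod 7 = 1 -> Tuesday (Mon=0 ... Sun=6)
Days before December (Jan-Nov): 335; December 1 index = (1 + 335) mod 7 = 0 -> Monday
Last day offset: 31 - 1 = 30 days
Weekday index = (0 + 30) mod 7 = 2

Wednesday, December 31


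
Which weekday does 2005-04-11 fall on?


Date: April 11, 2005
Anchor: Jan 1, 2005. With p = 2005 - 1 = 2004: (p + p//4 - p//100 + p//400) mod 7 = (2004 + 501 - 20 + 5) mod 7 = 2490 mod 7 = 5 -> Saturday (Mon=0 ... Sun=6)
Days before April (Jan-Mar): 90; offset = 90 + 11 - 1 = 100
Weekday index = (5 + 100) mod 7 = 0

Day of the week: Monday


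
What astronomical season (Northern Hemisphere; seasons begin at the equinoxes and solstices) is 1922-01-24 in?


Date: January 24
Astronomical Winter (approx.; exact equinox/solstice day varies by year): December 21 to March 19
January 24 falls within the Winter window

Winter


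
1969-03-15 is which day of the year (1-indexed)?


Date: March 15, 1969
Days in months 1 through 2: 59
Plus 15 days in March

Day of year: 74


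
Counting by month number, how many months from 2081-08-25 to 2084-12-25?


From August 2081 to December 2084
3 years * 12 = 36 months, plus 4 months = 40

40 months


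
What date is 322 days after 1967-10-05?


Start: 1967-10-05, add 322 days
October 1967 has 31 days: 31 - 5 = 26 days to October 31 -> 296 left
November 1967 has 30 days -> 266 left
December 1967 has 31 days -> 235 left
January 1968 has 31 days -> 204 left
February 1968 has 29 days -> 175 left
March 1968 has 31 days -> 144 left
April 1968 has 30 days -> 114 left
May 1968 has 31 days -> 83 left
June 1968 has 30 days -> 53 left
July 1968 has 31 days -> 22 left
August 1968: 22 <= 31 -> lands on August 22

Result: 1968-08-22


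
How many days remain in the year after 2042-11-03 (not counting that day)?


Day of year: 307 of 365
Remaining = 365 - 307

58 days


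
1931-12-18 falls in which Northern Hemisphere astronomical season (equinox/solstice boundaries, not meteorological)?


Date: December 18
Astronomical Autumn (approx.; exact equinox/solstice day varies by year): September 22 to December 20
December 18 falls within the Autumn window

Autumn


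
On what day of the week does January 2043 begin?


Target: January 1, 2043
Anchor: Jan 1, 2043. With p = 2043 - 1 = 2042: (p + p//4 - p//100 + p//400) mod 7 = (2042 + 510 - 20 + 5) mod 7 = 2537 mod 7 = 3 -> Thursday (Mon=0 ... Sun=6)
Offset from anchor: 0 days
Weekday index = (3 + 0) mod 7 = 3

Thursday


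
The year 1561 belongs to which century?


Century = (year - 1) // 100 + 1
= (1561 - 1) // 100 + 1
= 1560 // 100 + 1
= 15 + 1

16th century


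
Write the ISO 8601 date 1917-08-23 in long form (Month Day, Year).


ISO 1917-08-23 parses as year=1917, month=08, day=23
Month 8 -> August

August 23, 1917


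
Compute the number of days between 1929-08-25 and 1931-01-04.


From 1929-08-25 to 1931-01-04
1929-08-25: days before August = 31 + 28 + 31 + 30 + 31 + 30 + 31 = 212 (1929 is not a leap year); day of year = 212 + 25 = 237
1931-01-04: day of year = 4
Rest of 1929: 365 - 237 = 128
Full years 1930 (365): 365
Total = 128 + 365 + 4 = 497

497 days


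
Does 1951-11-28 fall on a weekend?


Anchor: Jan 1, 1951. With p = 1951 - 1 = 1950: (p + p//4 - p//100 + p//400) mod 7 = (1950 + 487 - 19 + 4) mod 7 = 2422 mod 7 = 0 -> Monday (Mon=0 ... Sun=6)
Day of year: 332; offset = 331
Weekday index = (0 + 331) mod 7 = 2 -> Wednesday
Weekend days: Saturday, Sunday

No


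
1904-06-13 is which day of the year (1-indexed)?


Date: June 13, 1904
Days in months 1 through 5: 152
Plus 13 days in June

Day of year: 165


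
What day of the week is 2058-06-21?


Date: June 21, 2058
Anchor: Jan 1, 2058. With p = 2058 - 1 = 2057: (p + p//4 - p//100 + p//400) mod 7 = (2057 + 514 - 20 + 5) mod 7 = 2556 mod 7 = 1 -> Tuesday (Mon=0 ... Sun=6)
Days before June (Jan-May): 151; offset = 151 + 21 - 1 = 171
Weekday index = (1 + 171) mod 7 = 4

Day of the week: Friday


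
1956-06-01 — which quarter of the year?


Month: June (month 6)
Q1: Jan-Mar, Q2: Apr-Jun, Q3: Jul-Sep, Q4: Oct-Dec

Q2


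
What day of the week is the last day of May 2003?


May 2003 has 31 days
Anchor: Jan 1, 2003. With p = 2003 - 1 = 2002: (p + p//4 - p//100 + p//400) mod 7 = (2002 + 500 - 20 + 5) mod 7 = 2487 mod 7 = 2 -> Wednesday (Mon=0 ... Sun=6)
Days before May (Jan-Apr): 120; May 1 index = (2 + 120) mod 7 = 3 -> Thursday
Last day offset: 31 - 1 = 30 days
Weekday index = (3 + 30) mod 7 = 5

Saturday, May 31


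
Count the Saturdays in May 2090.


May 2090 has 31 days
Anchor: Jan 1, 2090. With p = 2090 - 1 = 2089: (p + p//4 - p//100 + p//400) mod 7 = (2089 + 522 - 20 + 5) mod 7 = 2596 mod 7 = 6 -> Sunday (Mon=0 ... Sun=6)
Days before May (Jan-Apr): 120; May 1 index = (6 + 120) mod 7 = 0 -> Monday
First Saturday is May 6
Saturdays: 6, 13, 20, 27

4 Saturdays


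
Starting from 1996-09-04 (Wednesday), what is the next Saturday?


Current: Wednesday
Target: Saturday
Days ahead: 3

Next Saturday: 1996-09-07


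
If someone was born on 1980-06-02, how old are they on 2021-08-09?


Birth: 1980-06-02
Reference: 2021-08-09
Year difference: 2021 - 1980 = 41

41 years old


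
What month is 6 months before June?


June is month 6
6 - 6 = 0; wrap: 0 + 12 = 12

December


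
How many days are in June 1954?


June 1954

30 days


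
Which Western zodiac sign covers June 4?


Date: June 4
Conventional tropical zodiac dates: Gemini from May 21 onward; Cancer starts June 21
June 4 falls within the Gemini range

Gemini


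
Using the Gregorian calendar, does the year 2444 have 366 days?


Gregorian leap year rule: divisible by 4, but not by 100, unless also by 400.
2444 is divisible by 4 but not 100 -> leap year

Yes


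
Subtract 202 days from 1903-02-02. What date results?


Start: 1903-02-02, subtract 202 days
Back 2 days from February 2 reaches January 31, 1903 -> 200 left
January 1903 has 31 days -> back to December 31, 1902 -> 169 left
December 1902 has 31 days -> back to November 30, 1902 -> 138 left
November 1902 has 30 days -> back to October 31, 1902 -> 108 left
October 1902 has 31 days -> back to September 30, 1902 -> 77 left
September 1902 has 30 days -> back to August 31, 1902 -> 47 left
August 1902 has 31 days -> back to July 31, 1902 -> 16 left
July 1902: 31 - 16 = 15 -> lands on July 15

Result: 1902-07-15


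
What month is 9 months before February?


February is month 2
2 - 9 = -7; wrap: -7 + 12 = 5

May


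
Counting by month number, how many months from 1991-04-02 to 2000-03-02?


From April 1991 to March 2000
9 years * 12 = 108 months, minus 1 month = 107

107 months


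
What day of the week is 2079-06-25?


Date: June 25, 2079
Anchor: Jan 1, 2079. With p = 2079 - 1 = 2078: (p + p//4 - p//100 + p//400) mod 7 = (2078 + 519 - 20 + 5) mod 7 = 2582 mod 7 = 6 -> Sunday (Mon=0 ... Sun=6)
Days before June (Jan-May): 151; offset = 151 + 25 - 1 = 175
Weekday index = (6 + 175) mod 7 = 6

Day of the week: Sunday


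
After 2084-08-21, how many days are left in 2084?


Day of year: 234 of 366
Remaining = 366 - 234

132 days


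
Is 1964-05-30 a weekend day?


Anchor: Jan 1, 1964. With p = 1964 - 1 = 1963: (p + p//4 - p//100 + p//400) mod 7 = (1963 + 490 - 19 + 4) mod 7 = 2438 mod 7 = 2 -> Wednesday (Mon=0 ... Sun=6)
Day of year: 151; offset = 150
Weekday index = (2 + 150) mod 7 = 5 -> Saturday
Weekend days: Saturday, Sunday

Yes


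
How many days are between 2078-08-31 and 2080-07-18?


From 2078-08-31 to 2080-07-18
2078-08-31: days before August = 31 + 28 + 31 + 30 + 31 + 30 + 31 = 212 (2078 is not a leap year); day of year = 212 + 31 = 243
2080-07-18: days before July = 31 + 29 + 31 + 30 + 31 + 30 = 182 (2080 is a leap year); day of year = 182 + 18 = 200
Rest of 2078: 365 - 243 = 122
Full years 2079 (365): 365
Total = 122 + 365 + 200 = 687

687 days


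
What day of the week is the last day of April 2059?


April 2059 has 30 days
Anchor: Jan 1, 2059. With p = 2059 - 1 = 2058: (p + p//4 - p//100 + p//400) mod 7 = (2058 + 514 - 20 + 5) mod 7 = 2557 mod 7 = 2 -> Wednesday (Mon=0 ... Sun=6)
Days before April (Jan-Mar): 90; April 1 index = (2 + 90) mod 7 = 1 -> Tuesday
Last day offset: 30 - 1 = 29 days
Weekday index = (1 + 29) mod 7 = 2

Wednesday, April 30


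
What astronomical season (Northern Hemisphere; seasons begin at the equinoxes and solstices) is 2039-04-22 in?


Date: April 22
Astronomical Spring (approx.; exact equinox/solstice day varies by year): March 20 to June 20
April 22 falls within the Spring window

Spring


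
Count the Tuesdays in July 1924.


July 1924 has 31 days
Anchor: Jan 1, 1924. With p = 1924 - 1 = 1923: (p + p//4 - p//100 + p//400) mod 7 = (1923 + 480 - 19 + 4) mod 7 = 2388 mod 7 = 1 -> Tuesday (Mon=0 ... Sun=6)
Days before July (Jan-Jun): 182; July 1 index = (1 + 182) mod 7 = 1 -> Tuesday
First Tuesday is July 1
Tuesdays: 1, 8, 15, 22, 29

5 Tuesdays


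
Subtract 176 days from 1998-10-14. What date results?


Start: 1998-10-14, subtract 176 days
Back 14 days from October 14 reaches September 30, 1998 -> 162 left
September 1998 has 30 days -> back to August 31, 1998 -> 132 left
August 1998 has 31 days -> back to July 31, 1998 -> 101 left
July 1998 has 31 days -> back to June 30, 1998 -> 70 left
June 1998 has 30 days -> back to May 31, 1998 -> 40 left
May 1998 has 31 days -> back to April 30, 1998 -> 9 left
April 1998: 30 - 9 = 21 -> lands on April 21

Result: 1998-04-21


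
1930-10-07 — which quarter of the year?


Month: October (month 10)
Q1: Jan-Mar, Q2: Apr-Jun, Q3: Jul-Sep, Q4: Oct-Dec

Q4


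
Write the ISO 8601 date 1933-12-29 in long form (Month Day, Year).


ISO 1933-12-29 parses as year=1933, month=12, day=29
Month 12 -> December

December 29, 1933


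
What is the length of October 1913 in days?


October 1913

31 days


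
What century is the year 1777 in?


Century = (year - 1) // 100 + 1
= (1777 - 1) // 100 + 1
= 1776 // 100 + 1
= 17 + 1

18th century


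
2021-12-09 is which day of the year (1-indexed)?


Date: December 9, 2021
Days in months 1 through 11: 334
Plus 9 days in December

Day of year: 343


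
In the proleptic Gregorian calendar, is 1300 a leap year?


Gregorian leap year rule: divisible by 4, but not by 100, unless also by 400.
1300 is divisible by 100 but not 400 -> not a leap year

No


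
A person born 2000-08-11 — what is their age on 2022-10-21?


Birth: 2000-08-11
Reference: 2022-10-21
Year difference: 2022 - 2000 = 22

22 years old


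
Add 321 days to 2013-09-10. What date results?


Start: 2013-09-10, add 321 days
September 2013 has 30 days: 30 - 10 = 20 days to September 30 -> 301 left
October 2013 has 31 days -> 270 left
November 2013 has 30 days -> 240 left
December 2013 has 31 days -> 209 left
January 2014 has 31 days -> 178 left
February 2014 has 28 days -> 150 left
March 2014 has 31 days -> 119 left
April 2014 has 30 days -> 89 left
May 2014 has 31 days -> 58 left
June 2014 has 30 days -> 28 left
July 2014: 28 <= 31 -> lands on July 28

Result: 2014-07-28


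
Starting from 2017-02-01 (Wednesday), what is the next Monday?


Current: Wednesday
Target: Monday
Days ahead: 5

Next Monday: 2017-02-06


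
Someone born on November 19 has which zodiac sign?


Date: November 19
Conventional tropical zodiac dates: Scorpio from October 23 onward; Sagittarius starts November 22
November 19 falls within the Scorpio range

Scorpio


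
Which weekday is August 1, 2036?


Target: August 1, 2036
Anchor: Jan 1, 2036. With p = 2036 - 1 = 2035: (p + p//4 - p//100 + p//400) mod 7 = (2035 + 508 - 20 + 5) mod 7 = 2528 mod 7 = 1 -> Tuesday (Mon=0 ... Sun=6)
Days before August (Jan-Jul): 213 days
Weekday index = (1 + 213) mod 7 = 4

Friday


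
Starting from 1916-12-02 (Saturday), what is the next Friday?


Current: Saturday
Target: Friday
Days ahead: 6

Next Friday: 1916-12-08


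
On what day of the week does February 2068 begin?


Target: February 1, 2068
Anchor: Jan 1, 2068. With p = 2068 - 1 = 2067: (p + p//4 - p//100 + p//400) mod 7 = (2067 + 516 - 20 + 5) mod 7 = 2568 mod 7 = 6 -> Sunday (Mon=0 ... Sun=6)
Days before February (Jan): 31 days
Weekday index = (6 + 31) mod 7 = 2

Wednesday


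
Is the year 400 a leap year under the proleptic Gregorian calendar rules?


Gregorian leap year rule: divisible by 4, but not by 100, unless also by 400.
400 is divisible by 400 -> leap year

Yes


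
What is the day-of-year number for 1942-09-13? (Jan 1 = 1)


Date: September 13, 1942
Days in months 1 through 8: 243
Plus 13 days in September

Day of year: 256


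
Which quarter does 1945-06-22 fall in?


Month: June (month 6)
Q1: Jan-Mar, Q2: Apr-Jun, Q3: Jul-Sep, Q4: Oct-Dec

Q2


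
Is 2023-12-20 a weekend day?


Anchor: Jan 1, 2023. With p = 2023 - 1 = 2022: (p + p//4 - p//100 + p//400) mod 7 = (2022 + 505 - 20 + 5) mod 7 = 2512 mod 7 = 6 -> Sunday (Mon=0 ... Sun=6)
Day of year: 354; offset = 353
Weekday index = (6 + 353) mod 7 = 2 -> Wednesday
Weekend days: Saturday, Sunday

No


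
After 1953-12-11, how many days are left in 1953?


Day of year: 345 of 365
Remaining = 365 - 345

20 days


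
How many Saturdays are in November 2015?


November 2015 has 30 days
Anchor: Jan 1, 2015. With p = 2015 - 1 = 2014: (p + p//4 - p//100 + p//400) mod 7 = (2014 + 503 - 20 + 5) mod 7 = 2502 mod 7 = 3 -> Thursday (Mon=0 ... Sun=6)
Days before November (Jan-Oct): 304; November 1 index = (3 + 304) mod 7 = 6 -> Sunday
First Saturday is November 7
Saturdays: 7, 14, 21, 28

4 Saturdays


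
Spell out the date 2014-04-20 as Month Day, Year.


ISO 2014-04-20 parses as year=2014, month=04, day=20
Month 4 -> April

April 20, 2014


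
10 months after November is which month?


November is month 11
11 + 10 = 21; wrap: 21 - 12 = 9

September


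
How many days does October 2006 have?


October 2006

31 days


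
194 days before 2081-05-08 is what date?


Start: 2081-05-08, subtract 194 days
Back 8 days from May 8 reaches April 30, 2081 -> 186 left
April 2081 has 30 days -> back to March 31, 2081 -> 156 left
March 2081 has 31 days -> back to February 28, 2081 -> 125 left
February 2081 has 28 days -> back to January 31, 2081 -> 97 left
January 2081 has 31 days -> back to December 31, 2080 -> 66 left
December 2080 has 31 days -> back to November 30, 2080 -> 35 left
November 2080 has 30 days -> back to October 31, 2080 -> 5 left
October 2080: 31 - 5 = 26 -> lands on October 26

Result: 2080-10-26


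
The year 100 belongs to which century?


Century = (year - 1) // 100 + 1
= (100 - 1) // 100 + 1
= 99 // 100 + 1
= 0 + 1

1st century


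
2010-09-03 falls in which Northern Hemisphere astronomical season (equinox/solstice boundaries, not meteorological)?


Date: September 3
Astronomical Summer (approx.; exact equinox/solstice day varies by year): June 21 to September 21
September 3 falls within the Summer window

Summer


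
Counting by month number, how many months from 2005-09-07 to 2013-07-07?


From September 2005 to July 2013
8 years * 12 = 96 months, minus 2 months = 94

94 months


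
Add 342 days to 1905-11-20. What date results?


Start: 1905-11-20, add 342 days
November 1905 has 30 days: 30 - 20 = 10 days to November 30 -> 332 left
December 1905 has 31 days -> 301 left
January 1906 has 31 days -> 270 left
February 1906 has 28 days -> 242 left
March 1906 has 31 days -> 211 left
April 1906 has 30 days -> 181 left
May 1906 has 31 days -> 150 left
June 1906 has 30 days -> 120 left
July 1906 has 31 days -> 89 left
August 1906 has 31 days -> 58 left
September 1906 has 30 days -> 28 left
October 1906: 28 <= 31 -> lands on October 28

Result: 1906-10-28


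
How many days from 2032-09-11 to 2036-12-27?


From 2032-09-11 to 2036-12-27
2032-09-11: days before September = 31 + 29 + 31 + 30 + 31 + 30 + 31 + 31 = 244 (2032 is a leap year); day of year = 244 + 11 = 255
2036-12-27: days before December = 31 + 29 + 31 + 30 + 31 + 30 + 31 + 31 + 30 + 31 + 30 = 335 (2036 is a leap year); day of year = 335 + 27 = 362
Rest of 2032: 366 - 255 = 111
Full years 2033 (365), 2034 (365), 2035 (365): 1095
Total = 111 + 1095 + 362 = 1568

1568 days


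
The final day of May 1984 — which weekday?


May 1984 has 31 days
Anchor: Jan 1, 1984. With p = 1984 - 1 = 1983: (p + p//4 - p//100 + p//400) mod 7 = (1983 + 495 - 19 + 4) mod 7 = 2463 mod 7 = 6 -> Sunday (Mon=0 ... Sun=6)
Days before May (Jan-Apr): 121; May 1 index = (6 + 121) mod 7 = 1 -> Tuesday
Last day offset: 31 - 1 = 30 days
Weekday index = (1 + 30) mod 7 = 3

Thursday, May 31


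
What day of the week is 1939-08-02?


Date: August 2, 1939
Anchor: Jan 1, 1939. With p = 1939 - 1 = 1938: (p + p//4 - p//100 + p//400) mod 7 = (1938 + 484 - 19 + 4) mod 7 = 2407 mod 7 = 6 -> Sunday (Mon=0 ... Sun=6)
Days before August (Jan-Jul): 212; offset = 212 + 2 - 1 = 213
Weekday index = (6 + 213) mod 7 = 2

Day of the week: Wednesday


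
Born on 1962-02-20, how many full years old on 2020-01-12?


Birth: 1962-02-20
Reference: 2020-01-12
Year difference: 2020 - 1962 = 58
Birthday not yet reached in 2020, subtract 1

57 years old


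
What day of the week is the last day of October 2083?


October 2083 has 31 days
Anchor: Jan 1, 2083. With p = 2083 - 1 = 2082: (p + p//4 - p//100 + p//400) mod 7 = (2082 + 520 - 20 + 5) mod 7 = 2587 mod 7 = 4 -> Friday (Mon=0 ... Sun=6)
Days before October (Jan-Sep): 273; October 1 index = (4 + 273) mod 7 = 4 -> Friday
Last day offset: 31 - 1 = 30 days
Weekday index = (4 + 30) mod 7 = 6

Sunday, October 31


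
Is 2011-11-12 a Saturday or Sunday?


Anchor: Jan 1, 2011. With p = 2011 - 1 = 2010: (p + p//4 - p//100 + p//400) mod 7 = (2010 + 502 - 20 + 5) mod 7 = 2497 mod 7 = 5 -> Saturday (Mon=0 ... Sun=6)
Day of year: 316; offset = 315
Weekday index = (5 + 315) mod 7 = 5 -> Saturday
Weekend days: Saturday, Sunday

Yes


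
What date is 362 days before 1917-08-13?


Start: 1917-08-13, subtract 362 days
Back 13 days from August 13 reaches July 31, 1917 -> 349 left
July 1917 has 31 days -> back to June 30, 1917 -> 318 left
June 1917 has 30 days -> back to May 31, 1917 -> 288 left
May 1917 has 31 days -> back to April 30, 1917 -> 257 left
April 1917 has 30 days -> back to March 31, 1917 -> 227 left
March 1917 has 31 days -> back to February 28, 1917 -> 196 left
February 1917 has 28 days -> back to January 31, 1917 -> 168 left
January 1917 has 31 days -> back to December 31, 1916 -> 137 left
December 1916 has 31 days -> back to November 30, 1916 -> 106 left
November 1916 has 30 days -> back to October 31, 1916 -> 76 left
October 1916 has 31 days -> back to September 30, 1916 -> 45 left
September 1916 has 30 days -> back to August 31, 1916 -> 15 left
August 1916: 31 - 15 = 16 -> lands on August 16

Result: 1916-08-16


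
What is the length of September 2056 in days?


September 2056

30 days


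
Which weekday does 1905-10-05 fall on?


Date: October 5, 1905
Anchor: Jan 1, 1905. With p = 1905 - 1 = 1904: (p + p//4 - p//100 + p//400) mod 7 = (1904 + 476 - 19 + 4) mod 7 = 2365 mod 7 = 6 -> Sunday (Mon=0 ... Sun=6)
Days before October (Jan-Sep): 273; offset = 273 + 5 - 1 = 277
Weekday index = (6 + 277) mod 7 = 3

Day of the week: Thursday


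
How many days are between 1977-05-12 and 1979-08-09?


From 1977-05-12 to 1979-08-09
1977-05-12: days before May = 31 + 28 + 31 + 30 = 120 (1977 is not a leap year); day of year = 120 + 12 = 132
1979-08-09: days before August = 31 + 28 + 31 + 30 + 31 + 30 + 31 = 212 (1979 is not a leap year); day of year = 212 + 9 = 221
Rest of 1977: 365 - 132 = 233
Full years 1978 (365): 365
Total = 233 + 365 + 221 = 819

819 days


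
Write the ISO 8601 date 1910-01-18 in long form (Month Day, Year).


ISO 1910-01-18 parses as year=1910, month=01, day=18
Month 1 -> January

January 18, 1910


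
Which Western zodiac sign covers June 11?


Date: June 11
Conventional tropical zodiac dates: Gemini from May 21 onward; Cancer starts June 21
June 11 falls within the Gemini range

Gemini


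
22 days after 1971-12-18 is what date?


Start: 1971-12-18, add 22 days
December 1971 has 31 days: 31 - 18 = 13 days to December 31 -> 9 left
January 1972: 9 <= 31 -> lands on January 9

Result: 1972-01-09


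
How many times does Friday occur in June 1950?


June 1950 has 30 days
Anchor: Jan 1, 1950. With p = 1950 - 1 = 1949: (p + p//4 - p//100 + p//400) mod 7 = (1949 + 487 - 19 + 4) mod 7 = 2421 mod 7 = 6 -> Sunday (Mon=0 ... Sun=6)
Days before June (Jan-May): 151; June 1 index = (6 + 151) mod 7 = 3 -> Thursday
First Friday is June 2
Fridays: 2, 9, 16, 23, 30

5 Fridays


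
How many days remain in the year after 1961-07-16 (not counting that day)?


Day of year: 197 of 365
Remaining = 365 - 197

168 days


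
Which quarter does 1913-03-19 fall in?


Month: March (month 3)
Q1: Jan-Mar, Q2: Apr-Jun, Q3: Jul-Sep, Q4: Oct-Dec

Q1


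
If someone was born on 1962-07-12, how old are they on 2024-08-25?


Birth: 1962-07-12
Reference: 2024-08-25
Year difference: 2024 - 1962 = 62

62 years old


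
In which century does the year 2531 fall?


Century = (year - 1) // 100 + 1
= (2531 - 1) // 100 + 1
= 2530 // 100 + 1
= 25 + 1

26th century


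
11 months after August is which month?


August is month 8
8 + 11 = 19; wrap: 19 - 12 = 7

July


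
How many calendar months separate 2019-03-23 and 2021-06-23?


From March 2019 to June 2021
2 years * 12 = 24 months, plus 3 months = 27

27 months


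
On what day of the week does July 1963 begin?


Target: July 1, 1963
Anchor: Jan 1, 1963. With p = 1963 - 1 = 1962: (p + p//4 - p//100 + p//400) mod 7 = (1962 + 490 - 19 + 4) mod 7 = 2437 mod 7 = 1 -> Tuesday (Mon=0 ... Sun=6)
Days before July (Jan-Jun): 181 days
Weekday index = (1 + 181) mod 7 = 0

Monday


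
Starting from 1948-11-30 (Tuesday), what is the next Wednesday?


Current: Tuesday
Target: Wednesday
Days ahead: 1

Next Wednesday: 1948-12-01


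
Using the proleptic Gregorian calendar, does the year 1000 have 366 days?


Gregorian leap year rule: divisible by 4, but not by 100, unless also by 400.
1000 is divisible by 100 but not 400 -> not a leap year

No


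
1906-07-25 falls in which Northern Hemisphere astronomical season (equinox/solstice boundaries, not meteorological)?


Date: July 25
Astronomical Summer (approx.; exact equinox/solstice day varies by year): June 21 to September 21
July 25 falls within the Summer window

Summer


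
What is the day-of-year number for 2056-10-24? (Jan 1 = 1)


Date: October 24, 2056
Days in months 1 through 9: 274
Plus 24 days in October

Day of year: 298


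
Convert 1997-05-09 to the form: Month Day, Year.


ISO 1997-05-09 parses as year=1997, month=05, day=09
Month 5 -> May

May 9, 1997


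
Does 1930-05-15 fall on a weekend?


Anchor: Jan 1, 1930. With p = 1930 - 1 = 1929: (p + p//4 - p//100 + p//400) mod 7 = (1929 + 482 - 19 + 4) mod 7 = 2396 mod 7 = 2 -> Wednesday (Mon=0 ... Sun=6)
Day of year: 135; offset = 134
Weekday index = (2 + 134) mod 7 = 3 -> Thursday
Weekend days: Saturday, Sunday

No


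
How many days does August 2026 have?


August 2026

31 days


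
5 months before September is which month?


September is month 9
9 - 5 = 4

April


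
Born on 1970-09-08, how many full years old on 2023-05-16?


Birth: 1970-09-08
Reference: 2023-05-16
Year difference: 2023 - 1970 = 53
Birthday not yet reached in 2023, subtract 1

52 years old


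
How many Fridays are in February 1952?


February 1952 has 29 days
Anchor: Jan 1, 1952. With p = 1952 - 1 = 1951: (p + p//4 - p//100 + p//400) mod 7 = (1951 + 487 - 19 + 4) mod 7 = 2423 mod 7 = 1 -> Tuesday (Mon=0 ... Sun=6)
Days before February (Jan): 31; February 1 index = (1 + 31) mod 7 = 4 -> Friday
First Friday is February 1
Fridays: 1, 8, 15, 22, 29

5 Fridays


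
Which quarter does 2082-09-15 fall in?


Month: September (month 9)
Q1: Jan-Mar, Q2: Apr-Jun, Q3: Jul-Sep, Q4: Oct-Dec

Q3


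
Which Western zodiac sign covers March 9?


Date: March 9
Conventional tropical zodiac dates: Pisces from February 19 onward; Aries starts March 21
March 9 falls within the Pisces range

Pisces


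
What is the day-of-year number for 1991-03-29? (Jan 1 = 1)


Date: March 29, 1991
Days in months 1 through 2: 59
Plus 29 days in March

Day of year: 88


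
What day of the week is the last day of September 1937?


September 1937 has 30 days
Anchor: Jan 1, 1937. With p = 1937 - 1 = 1936: (p + p//4 - p//100 + p//400) mod 7 = (1936 + 484 - 19 + 4) mod 7 = 2405 mod 7 = 4 -> Friday (Mon=0 ... Sun=6)
Days before September (Jan-Aug): 243; September 1 index = (4 + 243) mod 7 = 2 -> Wednesday
Last day offset: 30 - 1 = 29 days
Weekday index = (2 + 29) mod 7 = 3

Thursday, September 30


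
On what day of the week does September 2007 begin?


Target: September 1, 2007
Anchor: Jan 1, 2007. With p = 2007 - 1 = 2006: (p + p//4 - p//100 + p//400) mod 7 = (2006 + 501 - 20 + 5) mod 7 = 2492 mod 7 = 0 -> Monday (Mon=0 ... Sun=6)
Days before September (Jan-Aug): 243 days
Weekday index = (0 + 243) mod 7 = 5

Saturday


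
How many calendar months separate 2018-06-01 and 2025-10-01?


From June 2018 to October 2025
7 years * 12 = 84 months, plus 4 months = 88

88 months


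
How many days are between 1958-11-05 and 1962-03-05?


From 1958-11-05 to 1962-03-05
1958-11-05: days before November = 31 + 28 + 31 + 30 + 31 + 30 + 31 + 31 + 30 + 31 = 304 (1958 is not a leap year); day of year = 304 + 5 = 309
1962-03-05: days before March = 31 + 28 = 59 (1962 is not a leap year); day of year = 59 + 5 = 64
Rest of 1958: 365 - 309 = 56
Full years 1959 (365), 1960 (366), 1961 (365): 1096
Total = 56 + 1096 + 64 = 1216

1216 days


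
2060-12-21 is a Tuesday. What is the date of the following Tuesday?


Current: Tuesday
Target: Tuesday
Days ahead: 7

Next Tuesday: 2060-12-28
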